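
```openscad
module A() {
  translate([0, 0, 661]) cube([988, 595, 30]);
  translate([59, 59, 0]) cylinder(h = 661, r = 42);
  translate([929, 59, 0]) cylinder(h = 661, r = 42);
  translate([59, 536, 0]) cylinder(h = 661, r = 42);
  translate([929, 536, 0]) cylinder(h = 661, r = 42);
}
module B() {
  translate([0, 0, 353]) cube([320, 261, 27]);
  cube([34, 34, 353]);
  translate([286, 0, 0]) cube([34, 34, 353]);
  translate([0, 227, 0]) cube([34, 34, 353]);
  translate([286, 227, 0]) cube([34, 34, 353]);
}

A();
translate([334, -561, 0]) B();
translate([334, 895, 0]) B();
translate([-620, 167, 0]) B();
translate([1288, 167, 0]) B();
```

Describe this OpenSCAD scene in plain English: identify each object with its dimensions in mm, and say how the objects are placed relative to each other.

A is a rectangular dining table. The top is 988×595×30 mm with its upper surface at z = 691 mm. It stands on four round legs of 84 mm diameter, each leg's bounding box inset 17 mm from the nearest pair of top edges, running from the floor to the underside of the top.

B is a four-legged stool. The seat is 320×261 mm, 27 mm thick, top at z = 380 mm. It stands on four square legs, each 34×34 mm in cross-section, from z = 0 to the seat underside, each flush with a corner of the seat.

Four stools sit around the table at the −y, +y, −x, +x sides.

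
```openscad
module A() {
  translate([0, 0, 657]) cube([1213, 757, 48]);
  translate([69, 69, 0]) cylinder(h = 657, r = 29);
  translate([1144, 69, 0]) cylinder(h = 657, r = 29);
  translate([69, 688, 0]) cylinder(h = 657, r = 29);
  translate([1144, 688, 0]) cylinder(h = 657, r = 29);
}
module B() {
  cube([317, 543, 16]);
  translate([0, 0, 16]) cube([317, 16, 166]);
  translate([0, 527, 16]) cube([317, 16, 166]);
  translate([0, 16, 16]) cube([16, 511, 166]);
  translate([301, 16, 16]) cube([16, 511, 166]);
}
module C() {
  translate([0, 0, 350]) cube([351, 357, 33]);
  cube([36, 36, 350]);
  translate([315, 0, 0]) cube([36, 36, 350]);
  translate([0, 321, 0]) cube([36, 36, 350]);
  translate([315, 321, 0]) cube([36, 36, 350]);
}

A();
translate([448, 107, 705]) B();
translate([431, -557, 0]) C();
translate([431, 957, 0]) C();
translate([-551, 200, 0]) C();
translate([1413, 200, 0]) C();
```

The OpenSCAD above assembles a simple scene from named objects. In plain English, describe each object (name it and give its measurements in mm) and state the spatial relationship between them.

A is a table: top 1213 mm (x) × 757 mm (y), 48 mm thick, upper face at z = 705 mm, on four round legs of 58 mm diameter, each leg's bounding box inset 40 mm from the nearest pair of top edges, running from z = 0 to the bottom of the top.

B is an open-topped rectangular box: outside dimensions 317×543×182 mm, with a uniform wall and base thickness of 16 mm. The base is a full 317×543 slab on the floor; four walls sit on top of the base. The front and back walls (the −y and +y sides) span the full width; the two side walls fit between them.

C is a four-legged stool. The seat is a 351×357×33 mm slab whose top surface is at z = 383 mm; four square legs, each 36×36 mm in cross-section, run from the floor (z = 0) to the underside of the seat, each flush with a corner of the seat.

The open box is on top of the table, centred. Four stools sit around the table at the −y, +y, −x, +x sides.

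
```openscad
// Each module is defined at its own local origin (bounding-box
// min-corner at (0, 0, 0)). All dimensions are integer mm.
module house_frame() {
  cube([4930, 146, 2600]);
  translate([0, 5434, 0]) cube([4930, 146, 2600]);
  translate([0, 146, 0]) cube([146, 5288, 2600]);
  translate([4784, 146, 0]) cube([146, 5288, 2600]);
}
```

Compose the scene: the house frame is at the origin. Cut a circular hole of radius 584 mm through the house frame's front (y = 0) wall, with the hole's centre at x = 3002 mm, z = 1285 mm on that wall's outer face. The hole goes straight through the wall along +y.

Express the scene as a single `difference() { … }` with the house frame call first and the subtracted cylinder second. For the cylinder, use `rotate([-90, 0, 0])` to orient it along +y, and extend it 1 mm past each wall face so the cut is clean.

difference() {
  house_frame();
  translate([3002, -1, 1285]) rotate([-90, 0, 0]) cylinder(h = 148, r = 584);
}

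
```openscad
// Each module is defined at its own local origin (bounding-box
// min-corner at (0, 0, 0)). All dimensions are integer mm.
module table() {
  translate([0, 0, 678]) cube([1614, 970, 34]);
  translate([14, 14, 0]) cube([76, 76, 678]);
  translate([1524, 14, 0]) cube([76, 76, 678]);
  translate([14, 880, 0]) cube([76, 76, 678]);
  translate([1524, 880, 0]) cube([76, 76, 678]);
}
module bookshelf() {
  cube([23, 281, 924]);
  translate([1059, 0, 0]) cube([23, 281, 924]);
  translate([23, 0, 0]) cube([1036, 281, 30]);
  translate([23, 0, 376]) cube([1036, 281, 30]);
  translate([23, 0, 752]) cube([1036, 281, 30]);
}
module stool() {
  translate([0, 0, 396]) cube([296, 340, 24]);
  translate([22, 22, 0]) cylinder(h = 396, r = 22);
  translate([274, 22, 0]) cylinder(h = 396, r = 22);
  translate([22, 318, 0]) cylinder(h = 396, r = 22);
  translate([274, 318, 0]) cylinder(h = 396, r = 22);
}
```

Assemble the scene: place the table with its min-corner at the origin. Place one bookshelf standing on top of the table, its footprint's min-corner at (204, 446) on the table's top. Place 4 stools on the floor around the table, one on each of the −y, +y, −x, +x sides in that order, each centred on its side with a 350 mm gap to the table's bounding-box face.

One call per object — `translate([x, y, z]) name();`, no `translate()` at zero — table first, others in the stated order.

table();
translate([204, 446, 712]) bookshelf();
translate([659, -690, 0]) stool();
translate([659, 1320, 0]) stool();
translate([-646, 315, 0]) stool();
translate([1964, 315, 0]) stool();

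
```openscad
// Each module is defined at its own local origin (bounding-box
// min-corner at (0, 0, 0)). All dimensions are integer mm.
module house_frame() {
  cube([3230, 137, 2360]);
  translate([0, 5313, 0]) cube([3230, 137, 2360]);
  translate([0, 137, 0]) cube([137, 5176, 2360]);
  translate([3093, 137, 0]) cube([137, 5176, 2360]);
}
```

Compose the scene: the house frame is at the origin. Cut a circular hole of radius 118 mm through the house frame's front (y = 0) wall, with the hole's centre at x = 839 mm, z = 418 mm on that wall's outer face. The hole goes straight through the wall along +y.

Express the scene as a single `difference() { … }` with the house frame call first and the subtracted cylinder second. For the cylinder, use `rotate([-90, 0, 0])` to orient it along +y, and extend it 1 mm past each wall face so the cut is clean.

difference() {
  house_frame();
  translate([839, -1, 418]) rotate([-90, 0, 0]) cylinder(h = 139, r = 118);
}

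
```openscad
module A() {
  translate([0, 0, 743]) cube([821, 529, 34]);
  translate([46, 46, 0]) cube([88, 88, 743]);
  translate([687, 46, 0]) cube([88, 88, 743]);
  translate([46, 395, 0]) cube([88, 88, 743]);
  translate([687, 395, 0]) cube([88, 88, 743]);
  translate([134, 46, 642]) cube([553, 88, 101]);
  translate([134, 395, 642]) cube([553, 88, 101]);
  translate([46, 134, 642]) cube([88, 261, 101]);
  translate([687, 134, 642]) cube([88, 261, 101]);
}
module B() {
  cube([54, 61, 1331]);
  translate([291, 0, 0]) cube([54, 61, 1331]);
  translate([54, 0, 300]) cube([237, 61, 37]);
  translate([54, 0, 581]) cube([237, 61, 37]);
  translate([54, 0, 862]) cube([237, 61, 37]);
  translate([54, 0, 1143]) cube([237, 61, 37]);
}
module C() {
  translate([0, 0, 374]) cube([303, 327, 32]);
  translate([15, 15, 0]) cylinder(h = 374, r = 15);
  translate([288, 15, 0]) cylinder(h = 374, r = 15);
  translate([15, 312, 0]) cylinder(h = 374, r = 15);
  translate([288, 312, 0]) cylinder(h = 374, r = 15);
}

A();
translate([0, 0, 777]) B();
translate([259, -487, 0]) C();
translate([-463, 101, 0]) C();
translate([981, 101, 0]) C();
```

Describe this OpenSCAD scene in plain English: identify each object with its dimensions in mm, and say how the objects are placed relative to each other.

A is a table: top 821 mm (x) × 529 mm (y), 34 mm thick, upper face at z = 777 mm, on four 88×88 mm square legs, each inset 46 mm from the nearest pair of top edges, running from z = 0 to the bottom of the top. Four apron rails, 88 mm thick and 101 mm tall, run between adjacent legs with their top edges flush with the underside of the top and their outer faces flush with the legs' outer faces.

B is a wooden ladder with two side rails of 54×61 mm section and 1331 mm height, set 345 mm apart overall. Between them run 4 rectangular rungs (61 mm deep, 37 mm thick), front faces flush with the rails' −y face. The bottom of the first rung is 300 mm above the floor and each subsequent rung is 281 mm higher than the one below.

C is a simple wooden stool: a rectangular seat 303 mm (x) by 327 mm (y), 32 mm thick, top face at z = 406 mm, on four round legs, each 30 mm in diameter. The legs rest on z = 0, each leg's axis is inset half a diameter from the nearest pair of seat edges (so the leg's bounding box is flush with the corner).

The ladder is on top of the table. Three stools sit around the table at the −y, −x, +x sides.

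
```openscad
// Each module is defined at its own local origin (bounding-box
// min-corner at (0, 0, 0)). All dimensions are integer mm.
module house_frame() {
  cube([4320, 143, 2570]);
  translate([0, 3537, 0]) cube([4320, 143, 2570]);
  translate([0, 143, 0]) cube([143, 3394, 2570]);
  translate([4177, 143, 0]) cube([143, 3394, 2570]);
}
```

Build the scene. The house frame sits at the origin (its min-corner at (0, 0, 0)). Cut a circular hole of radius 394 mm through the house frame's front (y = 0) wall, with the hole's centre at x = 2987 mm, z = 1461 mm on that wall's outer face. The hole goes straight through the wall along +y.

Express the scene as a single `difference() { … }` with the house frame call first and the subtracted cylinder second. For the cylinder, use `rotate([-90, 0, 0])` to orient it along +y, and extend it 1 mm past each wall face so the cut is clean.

difference() {
  house_frame();
  translate([2987, -1, 1461]) rotate([-90, 0, 0]) cylinder(h = 145, r = 394);
}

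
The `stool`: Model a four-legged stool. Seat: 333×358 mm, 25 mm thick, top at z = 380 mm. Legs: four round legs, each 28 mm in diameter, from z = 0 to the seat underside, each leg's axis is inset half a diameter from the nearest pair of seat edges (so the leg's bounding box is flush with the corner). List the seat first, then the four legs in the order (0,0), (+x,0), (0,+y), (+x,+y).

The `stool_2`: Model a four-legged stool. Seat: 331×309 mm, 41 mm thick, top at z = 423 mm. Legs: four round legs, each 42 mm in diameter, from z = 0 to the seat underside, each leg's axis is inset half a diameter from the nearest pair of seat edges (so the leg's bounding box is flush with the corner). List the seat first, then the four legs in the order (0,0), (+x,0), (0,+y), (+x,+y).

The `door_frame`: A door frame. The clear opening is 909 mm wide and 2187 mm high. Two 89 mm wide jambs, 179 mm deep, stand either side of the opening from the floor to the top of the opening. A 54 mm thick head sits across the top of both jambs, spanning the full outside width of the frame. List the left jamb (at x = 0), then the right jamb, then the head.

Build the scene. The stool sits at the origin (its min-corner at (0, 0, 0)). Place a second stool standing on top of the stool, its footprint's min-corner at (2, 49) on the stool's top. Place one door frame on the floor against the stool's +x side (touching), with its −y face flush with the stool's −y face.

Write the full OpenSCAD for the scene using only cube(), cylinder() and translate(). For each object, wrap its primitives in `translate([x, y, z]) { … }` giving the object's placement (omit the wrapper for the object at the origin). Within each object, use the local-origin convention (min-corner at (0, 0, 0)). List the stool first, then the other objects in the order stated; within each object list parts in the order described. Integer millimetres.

translate([0, 0, 355]) cube([333, 358, 25]);
translate([14, 14, 0]) cylinder(h = 355, r = 14);
translate([319, 14, 0]) cylinder(h = 355, r = 14);
translate([14, 344, 0]) cylinder(h = 355, r = 14);
translate([319, 344, 0]) cylinder(h = 355, r = 14);
translate([2, 49, 380]) {
  translate([0, 0, 382]) cube([331, 309, 41]);
  translate([21, 21, 0]) cylinder(h = 382, r = 21);
  translate([310, 21, 0]) cylinder(h = 382, r = 21);
  translate([21, 288, 0]) cylinder(h = 382, r = 21);
  translate([310, 288, 0]) cylinder(h = 382, r = 21);
}
translate([333, 0, 0]) {
  cube([89, 179, 2187]);
  translate([998, 0, 0]) cube([89, 179, 2187]);
  translate([0, 0, 2187]) cube([1087, 179, 54]);
}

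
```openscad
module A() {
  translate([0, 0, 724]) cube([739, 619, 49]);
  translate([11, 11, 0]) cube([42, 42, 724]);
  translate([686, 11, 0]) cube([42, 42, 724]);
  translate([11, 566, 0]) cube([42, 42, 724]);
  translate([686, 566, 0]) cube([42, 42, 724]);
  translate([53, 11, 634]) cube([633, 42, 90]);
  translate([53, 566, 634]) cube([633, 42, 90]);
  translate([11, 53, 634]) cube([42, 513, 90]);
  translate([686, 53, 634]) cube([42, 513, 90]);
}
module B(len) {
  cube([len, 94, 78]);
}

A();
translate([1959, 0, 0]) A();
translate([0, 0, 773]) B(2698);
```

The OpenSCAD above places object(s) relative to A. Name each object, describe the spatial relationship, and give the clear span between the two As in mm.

Second table starts at x = 1959; first ends at x = 739; clear span = 1959 − 739 = 1220 mm.

A is a table. B is a beam. A beam spans the tops of two tables. The clear span between the two tables is 1220 mm.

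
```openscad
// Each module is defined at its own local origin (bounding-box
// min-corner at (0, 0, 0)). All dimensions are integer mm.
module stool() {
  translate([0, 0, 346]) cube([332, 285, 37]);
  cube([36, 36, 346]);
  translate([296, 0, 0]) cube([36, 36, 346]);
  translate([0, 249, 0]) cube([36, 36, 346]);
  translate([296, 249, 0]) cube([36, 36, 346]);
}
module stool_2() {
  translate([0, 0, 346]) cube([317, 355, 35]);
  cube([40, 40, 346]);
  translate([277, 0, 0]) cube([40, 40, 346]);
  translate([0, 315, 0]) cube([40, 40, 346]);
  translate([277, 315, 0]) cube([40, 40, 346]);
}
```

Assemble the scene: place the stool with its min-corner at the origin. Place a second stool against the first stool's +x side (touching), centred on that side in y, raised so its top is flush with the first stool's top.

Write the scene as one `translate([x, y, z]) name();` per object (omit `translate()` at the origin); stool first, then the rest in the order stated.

stool();
translate([332, -35, 2]) stool_2();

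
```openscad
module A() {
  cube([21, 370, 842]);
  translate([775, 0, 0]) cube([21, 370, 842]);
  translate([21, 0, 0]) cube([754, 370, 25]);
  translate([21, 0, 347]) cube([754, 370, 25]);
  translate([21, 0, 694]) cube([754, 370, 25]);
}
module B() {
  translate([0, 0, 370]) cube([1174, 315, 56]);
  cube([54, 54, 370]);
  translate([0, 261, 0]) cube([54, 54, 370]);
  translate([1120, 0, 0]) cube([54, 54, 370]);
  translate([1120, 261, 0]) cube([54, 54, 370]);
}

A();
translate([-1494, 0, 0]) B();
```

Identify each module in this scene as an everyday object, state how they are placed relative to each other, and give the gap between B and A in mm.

The bench's nearest face is 320 mm from the bookshelf's −x face.

A is a bookshelf. B is a bench. The bench is on the floor beside the bookshelf on its −x side. The gap between the bench and the bookshelf is 320 mm.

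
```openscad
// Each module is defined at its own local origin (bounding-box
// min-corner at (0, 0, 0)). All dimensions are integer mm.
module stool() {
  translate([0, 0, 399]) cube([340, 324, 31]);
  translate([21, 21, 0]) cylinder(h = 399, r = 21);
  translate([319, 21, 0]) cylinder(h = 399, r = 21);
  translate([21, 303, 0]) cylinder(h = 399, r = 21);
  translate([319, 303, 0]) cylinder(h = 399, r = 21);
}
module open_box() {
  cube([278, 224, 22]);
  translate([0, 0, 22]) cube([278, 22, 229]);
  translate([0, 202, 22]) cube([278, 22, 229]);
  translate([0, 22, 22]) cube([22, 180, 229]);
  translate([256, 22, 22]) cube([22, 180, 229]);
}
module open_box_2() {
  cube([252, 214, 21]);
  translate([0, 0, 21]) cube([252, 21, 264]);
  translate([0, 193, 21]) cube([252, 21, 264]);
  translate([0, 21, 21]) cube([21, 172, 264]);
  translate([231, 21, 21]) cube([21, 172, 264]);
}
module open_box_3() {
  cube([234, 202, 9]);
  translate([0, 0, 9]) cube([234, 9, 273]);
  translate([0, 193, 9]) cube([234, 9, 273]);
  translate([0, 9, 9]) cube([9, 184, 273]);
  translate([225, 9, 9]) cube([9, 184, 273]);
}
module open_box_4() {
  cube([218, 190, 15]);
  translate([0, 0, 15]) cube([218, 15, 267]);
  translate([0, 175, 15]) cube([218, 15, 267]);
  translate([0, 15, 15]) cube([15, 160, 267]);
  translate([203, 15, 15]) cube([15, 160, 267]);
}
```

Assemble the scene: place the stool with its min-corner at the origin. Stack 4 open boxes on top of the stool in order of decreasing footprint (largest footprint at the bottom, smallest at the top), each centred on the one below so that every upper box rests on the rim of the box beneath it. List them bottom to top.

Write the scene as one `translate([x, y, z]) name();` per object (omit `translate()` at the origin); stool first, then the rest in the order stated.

stool();
translate([31, 50, 430]) open_box();
translate([44, 55, 681]) open_box_2();
translate([53, 61, 966]) open_box_3();
translate([61, 67, 1248]) open_box_4();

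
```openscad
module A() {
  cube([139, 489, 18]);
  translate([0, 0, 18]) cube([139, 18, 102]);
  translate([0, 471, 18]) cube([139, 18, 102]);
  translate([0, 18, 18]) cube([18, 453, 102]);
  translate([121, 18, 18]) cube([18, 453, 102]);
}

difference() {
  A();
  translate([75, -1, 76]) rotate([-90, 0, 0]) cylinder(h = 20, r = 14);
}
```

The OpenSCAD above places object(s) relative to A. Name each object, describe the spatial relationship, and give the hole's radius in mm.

The subtracted cylinder has r = 14 mm.

A is an open box. The open box has a circular hole through its front wall. The hole's radius is 14 mm.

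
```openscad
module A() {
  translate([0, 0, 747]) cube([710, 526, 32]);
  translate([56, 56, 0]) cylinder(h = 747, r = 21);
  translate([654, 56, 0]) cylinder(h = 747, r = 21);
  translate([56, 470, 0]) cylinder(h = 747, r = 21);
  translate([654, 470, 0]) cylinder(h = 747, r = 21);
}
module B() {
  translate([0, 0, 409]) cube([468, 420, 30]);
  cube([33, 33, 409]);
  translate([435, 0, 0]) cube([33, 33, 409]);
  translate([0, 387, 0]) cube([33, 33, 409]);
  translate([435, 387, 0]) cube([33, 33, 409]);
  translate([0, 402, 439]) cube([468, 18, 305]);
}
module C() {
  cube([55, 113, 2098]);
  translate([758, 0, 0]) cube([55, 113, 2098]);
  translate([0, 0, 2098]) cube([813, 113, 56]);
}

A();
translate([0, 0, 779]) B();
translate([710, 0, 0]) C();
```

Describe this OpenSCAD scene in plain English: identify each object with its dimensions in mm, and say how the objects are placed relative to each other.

A is a rectangular dining table. The top is 710×526×32 mm with its upper surface at z = 779 mm. It stands on four round legs of 42 mm diameter, each leg's bounding box inset 35 mm from the nearest pair of top edges, running from the floor to the underside of the top.

B is a chair: 468×420 mm seat, 30 mm thick, top at z = 439 mm, on four 33 mm square corner legs flush with the seat edges. A 18 mm thick backrest slab spans the full seat width, extending 305 mm above the seat top, its back face flush with the seat's +y edge.

C is a door frame. The clear opening is 703 mm wide and 2098 mm high. Two 55 mm wide jambs, 113 mm deep, stand either side of the opening from the floor to the top of the opening. A 56 mm thick head sits across the top of both jambs, spanning the full outside width of the frame.

The chair is on top of the table. The door frame is against the table's +x side, with their −y faces flush.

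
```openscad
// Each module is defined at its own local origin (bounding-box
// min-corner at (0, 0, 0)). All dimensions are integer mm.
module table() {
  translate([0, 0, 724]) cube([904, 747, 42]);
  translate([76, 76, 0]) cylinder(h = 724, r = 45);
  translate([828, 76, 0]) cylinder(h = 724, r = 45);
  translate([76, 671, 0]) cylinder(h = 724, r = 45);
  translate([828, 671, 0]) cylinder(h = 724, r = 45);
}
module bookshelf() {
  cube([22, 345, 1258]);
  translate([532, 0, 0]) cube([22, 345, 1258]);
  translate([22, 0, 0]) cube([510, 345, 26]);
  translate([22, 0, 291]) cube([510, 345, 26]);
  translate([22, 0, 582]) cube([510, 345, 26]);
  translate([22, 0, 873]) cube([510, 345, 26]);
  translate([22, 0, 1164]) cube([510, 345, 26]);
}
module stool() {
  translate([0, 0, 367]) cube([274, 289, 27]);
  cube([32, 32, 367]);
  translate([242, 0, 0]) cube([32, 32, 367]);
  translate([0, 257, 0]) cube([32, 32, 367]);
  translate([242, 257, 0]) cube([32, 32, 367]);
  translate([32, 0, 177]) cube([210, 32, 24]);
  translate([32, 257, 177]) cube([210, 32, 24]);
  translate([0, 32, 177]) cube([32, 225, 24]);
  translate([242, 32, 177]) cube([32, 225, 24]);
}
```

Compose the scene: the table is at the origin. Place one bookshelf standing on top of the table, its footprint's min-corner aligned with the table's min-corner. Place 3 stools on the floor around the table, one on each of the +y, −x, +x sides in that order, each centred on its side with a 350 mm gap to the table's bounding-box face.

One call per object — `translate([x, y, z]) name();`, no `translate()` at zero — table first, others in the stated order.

table();
translate([0, 0, 766]) bookshelf();
translate([315, 1097, 0]) stool();
translate([-624, 229, 0]) stool();
translate([1254, 229, 0]) stool();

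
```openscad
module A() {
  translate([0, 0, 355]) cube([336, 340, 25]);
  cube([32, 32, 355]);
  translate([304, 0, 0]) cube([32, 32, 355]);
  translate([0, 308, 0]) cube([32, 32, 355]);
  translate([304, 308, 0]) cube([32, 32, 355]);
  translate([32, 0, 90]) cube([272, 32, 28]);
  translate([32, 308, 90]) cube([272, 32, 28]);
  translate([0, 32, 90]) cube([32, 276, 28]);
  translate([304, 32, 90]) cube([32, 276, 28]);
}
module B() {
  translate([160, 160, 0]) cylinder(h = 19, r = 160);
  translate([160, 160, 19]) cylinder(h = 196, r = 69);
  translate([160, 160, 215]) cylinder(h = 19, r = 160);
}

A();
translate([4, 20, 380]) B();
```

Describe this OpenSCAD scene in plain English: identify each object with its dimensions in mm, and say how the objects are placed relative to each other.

A is a four-legged stool. The seat is a 336×340×25 mm slab whose top surface is at z = 380 mm; four square legs, each 32×32 mm in cross-section, run from the floor (z = 0) to the underside of the seat, each flush with a corner of the seat. Four stretchers, 32 mm wide and 28 mm tall, connect adjacent legs with their undersides at z = 90 mm, each running between the inner faces of the legs it joins and aligned with the legs' outer faces on the other axis.

B is a spool: two coaxial disc flanges of radius 160 mm and thickness 19 mm, joined by a core cylinder of radius 69 mm and height 196 mm. The lower flange rests on z = 0 and the three cylinders share a vertical axis.

The spool is on top of the stool.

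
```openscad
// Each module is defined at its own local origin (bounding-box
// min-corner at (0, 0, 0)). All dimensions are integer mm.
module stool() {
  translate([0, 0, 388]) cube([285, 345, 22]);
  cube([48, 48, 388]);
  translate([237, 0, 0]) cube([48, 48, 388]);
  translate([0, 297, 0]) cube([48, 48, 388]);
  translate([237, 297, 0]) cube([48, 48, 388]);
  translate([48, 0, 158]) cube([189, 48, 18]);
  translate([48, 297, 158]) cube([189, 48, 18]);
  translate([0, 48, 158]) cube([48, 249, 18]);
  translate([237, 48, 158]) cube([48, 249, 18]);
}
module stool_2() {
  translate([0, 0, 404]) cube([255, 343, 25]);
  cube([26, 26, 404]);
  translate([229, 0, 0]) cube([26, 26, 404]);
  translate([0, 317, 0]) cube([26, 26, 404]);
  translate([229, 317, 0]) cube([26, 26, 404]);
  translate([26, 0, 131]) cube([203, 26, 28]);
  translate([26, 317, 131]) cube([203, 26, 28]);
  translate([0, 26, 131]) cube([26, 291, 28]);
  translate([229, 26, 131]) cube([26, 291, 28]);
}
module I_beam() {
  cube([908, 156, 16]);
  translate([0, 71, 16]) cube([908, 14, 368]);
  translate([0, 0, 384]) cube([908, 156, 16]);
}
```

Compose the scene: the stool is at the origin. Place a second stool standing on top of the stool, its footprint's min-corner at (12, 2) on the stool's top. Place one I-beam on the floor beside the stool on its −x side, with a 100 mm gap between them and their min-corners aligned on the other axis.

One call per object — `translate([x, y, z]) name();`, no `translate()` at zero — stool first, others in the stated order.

stool();
translate([12, 2, 410]) stool_2();
translate([-1008, 0, 0]) I_beam();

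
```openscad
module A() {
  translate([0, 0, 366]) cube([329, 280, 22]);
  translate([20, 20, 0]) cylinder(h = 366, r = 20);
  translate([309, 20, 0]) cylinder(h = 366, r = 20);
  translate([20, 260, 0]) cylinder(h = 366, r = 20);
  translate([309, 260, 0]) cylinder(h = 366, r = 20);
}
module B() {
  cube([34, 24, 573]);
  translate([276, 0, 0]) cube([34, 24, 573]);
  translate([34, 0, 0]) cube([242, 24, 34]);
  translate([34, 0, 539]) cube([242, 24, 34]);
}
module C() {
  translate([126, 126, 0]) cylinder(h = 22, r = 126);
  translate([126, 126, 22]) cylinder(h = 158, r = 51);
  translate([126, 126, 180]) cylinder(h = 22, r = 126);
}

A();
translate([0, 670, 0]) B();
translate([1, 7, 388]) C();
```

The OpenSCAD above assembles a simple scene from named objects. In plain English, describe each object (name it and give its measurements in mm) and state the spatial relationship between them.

A is a simple wooden stool: a rectangular seat 329 mm (x) by 280 mm (y), 22 mm thick, top face at z = 388 mm, on four round legs, each 40 mm in diameter. The legs rest on z = 0, each leg's axis is inset half a diameter from the nearest pair of seat edges (so the leg's bounding box is flush with the corner).

B is a rectangular picture frame lying in the x–z plane (depth along y). The opening is 242 mm wide (x) by 505 mm tall (z), surrounded by a border 34 mm wide on all four sides. The frame is 24 mm deep and is made of two full-height vertical stiles with two horizontal rails fitted between them.

C is a spool: two coaxial disc flanges of radius 126 mm and thickness 22 mm, joined by a core cylinder of radius 51 mm and height 158 mm. The lower flange rests on z = 0 and the three cylinders share a vertical axis.

The picture frame is on the floor beside the stool on its +y side. The spool is on top of the stool.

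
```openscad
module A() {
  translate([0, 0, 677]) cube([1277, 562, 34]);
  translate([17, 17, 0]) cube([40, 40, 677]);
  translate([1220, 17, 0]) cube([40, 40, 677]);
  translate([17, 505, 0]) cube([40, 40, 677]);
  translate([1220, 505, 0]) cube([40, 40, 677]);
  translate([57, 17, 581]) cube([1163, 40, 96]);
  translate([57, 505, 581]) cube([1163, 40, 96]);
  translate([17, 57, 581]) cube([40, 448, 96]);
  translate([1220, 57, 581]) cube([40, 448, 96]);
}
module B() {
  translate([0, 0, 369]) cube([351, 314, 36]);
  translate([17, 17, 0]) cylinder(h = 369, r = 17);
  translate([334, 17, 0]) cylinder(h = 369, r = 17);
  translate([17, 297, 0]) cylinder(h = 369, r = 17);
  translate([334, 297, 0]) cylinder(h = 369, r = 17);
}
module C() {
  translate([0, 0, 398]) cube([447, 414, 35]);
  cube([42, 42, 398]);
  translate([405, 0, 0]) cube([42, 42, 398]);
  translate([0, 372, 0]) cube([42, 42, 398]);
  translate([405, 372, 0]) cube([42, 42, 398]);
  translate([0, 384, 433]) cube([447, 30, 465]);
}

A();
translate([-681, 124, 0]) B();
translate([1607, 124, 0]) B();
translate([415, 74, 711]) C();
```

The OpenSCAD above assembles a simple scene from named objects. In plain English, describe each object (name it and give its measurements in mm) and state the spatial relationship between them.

A is a table: top 1277 mm (x) × 562 mm (y), 34 mm thick, upper face at z = 711 mm, on four 40×40 mm square legs, each inset 17 mm from the nearest pair of top edges, running from z = 0 to the bottom of the top. Four apron rails, 40 mm thick and 96 mm tall, run between adjacent legs with their top edges flush with the underside of the top and their outer faces flush with the legs' outer faces.

B is a four-legged stool. The seat is 351×314 mm, 36 mm thick, top at z = 405 mm. It stands on four round legs, each 34 mm in diameter, from z = 0 to the seat underside, each leg's axis is inset half a diameter from the nearest pair of seat edges (so the leg's bounding box is flush with the corner).

C is a chair. The seat is a 447×414×35 mm slab with its top at z = 433 mm, on four 42×42 mm corner legs (flush with the seat edges, standing on z = 0). A flat backrest 30 mm thick, 465 mm tall, spans the full seat width and rises from the seat top along its +y edge, rear face flush with the rear of the seat.

Two stools sit around the table at the −x, +x sides. The chair is on top of the table, centred.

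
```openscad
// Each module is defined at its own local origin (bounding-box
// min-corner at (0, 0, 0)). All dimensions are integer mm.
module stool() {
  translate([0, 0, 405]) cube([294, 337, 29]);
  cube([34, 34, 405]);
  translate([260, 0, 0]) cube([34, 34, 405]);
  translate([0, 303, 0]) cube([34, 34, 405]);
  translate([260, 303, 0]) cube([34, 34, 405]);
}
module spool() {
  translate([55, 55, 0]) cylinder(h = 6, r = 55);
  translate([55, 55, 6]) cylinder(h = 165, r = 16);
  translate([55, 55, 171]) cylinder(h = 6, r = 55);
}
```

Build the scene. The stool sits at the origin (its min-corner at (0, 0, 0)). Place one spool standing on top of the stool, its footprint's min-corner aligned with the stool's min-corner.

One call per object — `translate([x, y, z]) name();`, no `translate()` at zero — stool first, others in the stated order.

stool();
translate([0, 0, 434]) spool();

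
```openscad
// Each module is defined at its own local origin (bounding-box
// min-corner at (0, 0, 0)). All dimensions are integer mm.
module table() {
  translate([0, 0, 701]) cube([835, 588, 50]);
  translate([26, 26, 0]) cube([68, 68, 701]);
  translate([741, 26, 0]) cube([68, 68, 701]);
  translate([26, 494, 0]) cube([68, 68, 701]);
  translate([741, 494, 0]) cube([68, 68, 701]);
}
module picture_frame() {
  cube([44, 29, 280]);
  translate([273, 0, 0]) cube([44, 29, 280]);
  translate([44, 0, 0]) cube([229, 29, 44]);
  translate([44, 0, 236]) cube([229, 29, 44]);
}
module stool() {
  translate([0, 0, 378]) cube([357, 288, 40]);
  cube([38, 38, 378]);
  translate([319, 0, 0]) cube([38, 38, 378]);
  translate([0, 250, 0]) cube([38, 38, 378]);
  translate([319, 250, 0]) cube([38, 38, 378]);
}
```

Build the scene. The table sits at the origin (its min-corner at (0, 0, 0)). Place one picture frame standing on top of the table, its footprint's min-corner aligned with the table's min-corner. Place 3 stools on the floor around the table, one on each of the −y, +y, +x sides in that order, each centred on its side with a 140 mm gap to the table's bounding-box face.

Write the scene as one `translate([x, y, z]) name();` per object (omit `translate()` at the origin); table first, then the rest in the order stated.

table();
translate([0, 0, 751]) picture_frame();
translate([239, -428, 0]) stool();
translate([239, 728, 0]) stool();
translate([975, 150, 0]) stool();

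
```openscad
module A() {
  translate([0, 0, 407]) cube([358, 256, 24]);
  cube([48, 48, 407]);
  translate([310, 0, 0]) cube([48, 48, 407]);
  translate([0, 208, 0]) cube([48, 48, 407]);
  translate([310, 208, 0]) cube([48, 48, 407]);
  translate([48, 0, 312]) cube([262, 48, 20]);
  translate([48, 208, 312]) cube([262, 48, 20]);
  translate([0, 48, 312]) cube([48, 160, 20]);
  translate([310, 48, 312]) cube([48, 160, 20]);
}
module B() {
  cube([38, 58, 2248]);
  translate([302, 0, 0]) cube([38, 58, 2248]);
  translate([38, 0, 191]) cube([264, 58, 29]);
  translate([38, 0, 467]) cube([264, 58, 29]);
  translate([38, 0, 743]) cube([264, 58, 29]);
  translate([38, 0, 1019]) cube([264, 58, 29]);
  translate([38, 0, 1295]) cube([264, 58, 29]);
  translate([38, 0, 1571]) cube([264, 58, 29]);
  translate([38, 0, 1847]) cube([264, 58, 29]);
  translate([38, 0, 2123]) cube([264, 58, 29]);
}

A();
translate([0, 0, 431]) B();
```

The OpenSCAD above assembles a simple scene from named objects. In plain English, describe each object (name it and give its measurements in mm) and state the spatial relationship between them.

A is a simple wooden stool: a rectangular seat 358 mm (x) by 256 mm (y), 24 mm thick, top face at z = 431 mm, on four square legs, each 48×48 mm in cross-section. The legs rest on z = 0, each flush with a corner of the seat. Four stretchers, 48 mm wide and 20 mm tall, connect adjacent legs with their undersides at z = 312 mm, each running between the inner faces of the legs it joins and aligned with the legs' outer faces on the other axis.

B is a wooden ladder with two side rails of 38×58 mm section and 2248 mm height, set 340 mm apart overall. Between them run 8 rectangular rungs (58 mm deep, 29 mm thick), front faces flush with the rails' −y face. The bottom of the first rung is 191 mm above the floor and each subsequent rung is 276 mm higher than the one below.

The ladder is on top of the stool.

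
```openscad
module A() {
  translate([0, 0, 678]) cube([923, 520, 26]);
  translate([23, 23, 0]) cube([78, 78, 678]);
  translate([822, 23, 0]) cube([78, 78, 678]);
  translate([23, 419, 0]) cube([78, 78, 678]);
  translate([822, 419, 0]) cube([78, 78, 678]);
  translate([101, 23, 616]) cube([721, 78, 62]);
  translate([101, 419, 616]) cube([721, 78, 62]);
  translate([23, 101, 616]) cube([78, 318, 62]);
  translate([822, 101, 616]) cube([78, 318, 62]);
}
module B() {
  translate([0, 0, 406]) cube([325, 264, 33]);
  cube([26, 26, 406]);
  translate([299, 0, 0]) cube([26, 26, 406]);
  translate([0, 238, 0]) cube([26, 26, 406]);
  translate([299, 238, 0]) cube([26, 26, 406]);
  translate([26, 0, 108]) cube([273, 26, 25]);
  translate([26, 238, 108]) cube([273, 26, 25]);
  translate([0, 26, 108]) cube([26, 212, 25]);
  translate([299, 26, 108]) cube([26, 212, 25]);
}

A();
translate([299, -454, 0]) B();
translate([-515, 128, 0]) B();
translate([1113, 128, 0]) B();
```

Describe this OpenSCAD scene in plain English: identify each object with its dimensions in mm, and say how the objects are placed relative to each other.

A is a table: top 923 mm (x) × 520 mm (y), 26 mm thick, upper face at z = 704 mm, on four 78×78 mm square legs, each inset 23 mm from the nearest pair of top edges, running from z = 0 to the bottom of the top. Four apron rails, 78 mm thick and 62 mm tall, run between adjacent legs with their top edges flush with the underside of the top and their outer faces flush with the legs' outer faces.

B is a simple wooden stool: a rectangular seat 325 mm (x) by 264 mm (y), 33 mm thick, top face at z = 439 mm, on four square legs, each 26×26 mm in cross-section. The legs rest on z = 0, each flush with a corner of the seat. Four stretchers, 26 mm wide and 25 mm tall, connect adjacent legs with their undersides at z = 108 mm, each running between the inner faces of the legs it joins and aligned with the legs' outer faces on the other axis.

Three stools sit around the table at the −y, −x, +x sides.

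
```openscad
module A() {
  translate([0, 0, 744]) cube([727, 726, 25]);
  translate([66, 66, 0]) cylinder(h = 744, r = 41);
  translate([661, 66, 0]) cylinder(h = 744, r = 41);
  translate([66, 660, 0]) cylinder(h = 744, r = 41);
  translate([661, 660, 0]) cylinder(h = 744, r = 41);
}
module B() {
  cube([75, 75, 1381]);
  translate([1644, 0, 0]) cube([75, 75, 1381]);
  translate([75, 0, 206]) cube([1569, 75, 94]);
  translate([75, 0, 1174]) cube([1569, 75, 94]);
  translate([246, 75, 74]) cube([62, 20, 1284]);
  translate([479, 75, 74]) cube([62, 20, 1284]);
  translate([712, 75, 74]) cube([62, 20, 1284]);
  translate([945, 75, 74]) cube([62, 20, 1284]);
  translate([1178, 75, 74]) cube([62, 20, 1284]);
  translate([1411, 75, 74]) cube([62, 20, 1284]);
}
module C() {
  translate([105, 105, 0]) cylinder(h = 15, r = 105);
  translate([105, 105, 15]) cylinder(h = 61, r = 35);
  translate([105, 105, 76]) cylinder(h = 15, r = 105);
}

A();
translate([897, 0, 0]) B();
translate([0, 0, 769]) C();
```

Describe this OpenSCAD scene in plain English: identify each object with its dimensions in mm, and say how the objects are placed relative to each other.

A is a table with a 727×726 mm rectangular top, 25 mm thick, top surface at z = 769 mm, supported by four round legs of 82 mm diameter, each leg's bounding box inset 25 mm from the nearest pair of top edges, running from the floor.

B is a fence section. Two 75×75 mm posts, 1381 mm tall, stand on the floor with a clear span of 1569 mm between their inner faces. Two horizontal rails of 75×94 mm section span the gap between the posts with their undersides at z = 206 mm and z = 1174 mm, flush with the posts' −y face. 6 pickets, each 62 mm wide, 20 mm thick and 1284 mm tall, are fixed to the +y face of the rails with their bottoms at z = 74 mm, evenly spaced across the span with equal gaps (rounded down to the nearest mm) at the −x end and between each pair — any rounding remainder accumulates at the +x end.

C is a spool: two coaxial disc flanges of radius 105 mm and thickness 15 mm, joined by a core cylinder of radius 35 mm and height 61 mm. The lower flange rests on z = 0 and the three cylinders share a vertical axis.

The fence section is on the floor beside the table on its +x side. The spool is on top of the table.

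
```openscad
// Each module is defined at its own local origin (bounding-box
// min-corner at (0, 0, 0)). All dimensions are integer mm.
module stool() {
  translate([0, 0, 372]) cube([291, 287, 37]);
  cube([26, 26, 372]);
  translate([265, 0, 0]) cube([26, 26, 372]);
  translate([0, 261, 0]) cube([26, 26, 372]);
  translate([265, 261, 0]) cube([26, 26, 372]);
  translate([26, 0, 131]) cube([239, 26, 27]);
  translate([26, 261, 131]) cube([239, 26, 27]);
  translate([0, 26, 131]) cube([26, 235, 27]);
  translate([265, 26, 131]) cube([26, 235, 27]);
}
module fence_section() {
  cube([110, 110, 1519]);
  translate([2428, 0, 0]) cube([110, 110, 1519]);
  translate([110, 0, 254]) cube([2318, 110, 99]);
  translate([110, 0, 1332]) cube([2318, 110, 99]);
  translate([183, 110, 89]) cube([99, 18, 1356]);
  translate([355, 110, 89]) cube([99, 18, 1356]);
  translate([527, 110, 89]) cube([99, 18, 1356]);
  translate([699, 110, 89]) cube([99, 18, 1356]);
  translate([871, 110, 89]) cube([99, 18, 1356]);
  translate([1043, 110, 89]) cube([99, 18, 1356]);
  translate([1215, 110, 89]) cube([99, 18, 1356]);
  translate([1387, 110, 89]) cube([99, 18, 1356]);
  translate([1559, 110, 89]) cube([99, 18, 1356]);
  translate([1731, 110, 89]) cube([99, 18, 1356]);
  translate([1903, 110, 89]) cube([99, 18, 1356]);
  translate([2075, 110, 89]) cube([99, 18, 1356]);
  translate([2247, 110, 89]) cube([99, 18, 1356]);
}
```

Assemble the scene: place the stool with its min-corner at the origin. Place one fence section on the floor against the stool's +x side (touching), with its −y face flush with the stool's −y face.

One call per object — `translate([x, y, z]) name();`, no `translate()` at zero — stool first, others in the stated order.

stool();
translate([291, 0, 0]) fence_section();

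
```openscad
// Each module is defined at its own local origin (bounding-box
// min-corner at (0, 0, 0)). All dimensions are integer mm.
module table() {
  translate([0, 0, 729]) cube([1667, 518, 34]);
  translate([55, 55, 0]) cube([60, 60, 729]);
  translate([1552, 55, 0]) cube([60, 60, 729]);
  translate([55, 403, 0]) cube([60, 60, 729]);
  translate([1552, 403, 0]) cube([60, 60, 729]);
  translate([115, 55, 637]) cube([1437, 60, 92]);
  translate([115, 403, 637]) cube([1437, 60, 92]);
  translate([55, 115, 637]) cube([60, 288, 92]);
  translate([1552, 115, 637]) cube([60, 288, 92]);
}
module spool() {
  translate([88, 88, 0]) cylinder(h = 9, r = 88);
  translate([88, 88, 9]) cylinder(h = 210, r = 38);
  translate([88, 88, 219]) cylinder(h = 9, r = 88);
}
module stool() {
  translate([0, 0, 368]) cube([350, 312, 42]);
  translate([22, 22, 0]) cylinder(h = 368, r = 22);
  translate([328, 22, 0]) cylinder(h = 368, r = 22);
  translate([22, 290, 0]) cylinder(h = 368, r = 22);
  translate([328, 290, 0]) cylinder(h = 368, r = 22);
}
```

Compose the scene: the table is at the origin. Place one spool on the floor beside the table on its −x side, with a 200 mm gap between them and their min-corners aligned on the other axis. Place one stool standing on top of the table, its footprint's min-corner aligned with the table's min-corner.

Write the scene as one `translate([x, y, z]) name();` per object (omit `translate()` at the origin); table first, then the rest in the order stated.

table();
translate([-376, 0, 0]) spool();
translate([0, 0, 763]) stool();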